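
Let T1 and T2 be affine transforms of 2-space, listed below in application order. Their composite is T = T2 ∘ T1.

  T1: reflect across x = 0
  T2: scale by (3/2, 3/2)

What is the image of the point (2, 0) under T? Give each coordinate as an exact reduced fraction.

T(p) = (-3, 0)

T1 reflect across x = 0: (2, 0) → (-2, 0)
T2 scale by (3/2, 3/2): (-2, 0) → (-3, 0)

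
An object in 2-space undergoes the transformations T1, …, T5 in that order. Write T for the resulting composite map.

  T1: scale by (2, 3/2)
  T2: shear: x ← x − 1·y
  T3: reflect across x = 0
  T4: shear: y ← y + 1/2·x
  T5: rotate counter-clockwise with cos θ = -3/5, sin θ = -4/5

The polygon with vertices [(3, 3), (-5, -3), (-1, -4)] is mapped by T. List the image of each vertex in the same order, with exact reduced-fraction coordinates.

image vertices: (39/10, -21/20), (-47/10, -67/20), (-4, 8)

T1 scale by (2, 3/2): (3, 3) → (6, 9/2); (-5, -3) → (-10, -9/2); (-1, -4) → (-2, -6)
T2 shear: x ← x − 1·y: (6, 9/2) → (3/2, 9/2); (-10, -9/2) → (-11/2, -9/2); (-2, -6) → (4, -6)
T3 reflect across x = 0: (3/2, 9/2) → (-3/2, 9/2); (-11/2, -9/2) → (11/2, -9/2); (4, -6) → (-4, -6)
T4 shear: y ← y + 1/2·x: (-3/2, 9/2) → (-3/2, 15/4); (11/2, -9/2) → (11/2, -7/4); (-4, -6) → (-4, -8)
T5 rotate counter-clockwise with cos θ = -3/5, sin θ = -4/5: (-3/2, 15/4) → (39/10, -21/20); (11/2, -7/4) → (-47/10, -67/20); (-4, -8) → (-4, 8)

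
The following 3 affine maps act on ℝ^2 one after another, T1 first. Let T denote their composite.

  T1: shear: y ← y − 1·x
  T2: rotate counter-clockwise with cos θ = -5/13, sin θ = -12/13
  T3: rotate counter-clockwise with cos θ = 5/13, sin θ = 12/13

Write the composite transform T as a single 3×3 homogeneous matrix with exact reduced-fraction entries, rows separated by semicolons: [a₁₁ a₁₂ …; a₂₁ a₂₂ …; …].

T = [-1/169 120/169 0; -239/169 119/169 0; 0 0 1]

T1 = [1 0 0; -1 1 0; 0 0 1]
T2·T1 = [-17/13 12/13 0; -7/13 -5/13 0; 0 0 1]
T3·…·T1 = [-1/169 120/169 0; -239/169 119/169 0; 0 0 1]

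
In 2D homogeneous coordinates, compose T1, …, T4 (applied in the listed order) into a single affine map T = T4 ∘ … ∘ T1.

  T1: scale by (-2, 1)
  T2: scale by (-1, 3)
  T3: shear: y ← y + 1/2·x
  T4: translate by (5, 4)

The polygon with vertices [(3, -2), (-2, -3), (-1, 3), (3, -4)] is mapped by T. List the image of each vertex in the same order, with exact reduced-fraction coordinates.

image vertices: (11, 1), (1, -7), (3, 12), (11, -5)

T1 scale by (-2, 1): (3, -2) → (-6, -2); (-2, -3) → (4, -3); (-1, 3) → (2, 3); (3, -4) → (-6, -4)
T2 scale by (-1, 3): (-6, -2) → (6, -6); (4, -3) → (-4, -9); (2, 3) → (-2, 9); (-6, -4) → (6, -12)
T3 shear: y ← y + 1/2·x: (6, -6) → (6, -3); (-4, -9) → (-4, -11); (-2, 9) → (-2, 8); (6, -12) → (6, -9)
T4 translate by (5, 4): (6, -3) → (11, 1); (-4, -11) → (1, -7); (-2, 8) → (3, 12); (6, -9) → (11, -5)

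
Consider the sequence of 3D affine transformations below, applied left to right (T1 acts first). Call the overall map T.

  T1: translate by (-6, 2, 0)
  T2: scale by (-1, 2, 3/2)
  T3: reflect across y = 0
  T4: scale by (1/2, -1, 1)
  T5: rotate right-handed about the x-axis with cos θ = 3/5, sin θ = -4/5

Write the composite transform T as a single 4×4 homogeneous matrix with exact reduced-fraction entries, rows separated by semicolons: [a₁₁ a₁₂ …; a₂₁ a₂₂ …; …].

T1 = [1 0 0 -6; 0 1 0 2; 0 0 1 0; 0 0 0 1]
T2·T1 = [-1 0 0 6; 0 2 0 4; 0 0 3/2 0; 0 0 0 1]
T3·…·T1 = [-1 0 0 6; 0 -2 0 -4; 0 0 3/2 0; 0 0 0 1]
T4·…·T1 = [-1/2 0 0 3; 0 2 0 4; 0 0 3/2 0; 0 0 0 1]
T5·…·T1 = [-1/2 0 0 3; 0 6/5 6/5 12/5; 0 -8/5 9/10 -16/5; 0 0 0 1]

T = [-1/2 0 0 3; 0 6/5 6/5 12/5; 0 -8/5 9/10 -16/5; 0 0 0 1]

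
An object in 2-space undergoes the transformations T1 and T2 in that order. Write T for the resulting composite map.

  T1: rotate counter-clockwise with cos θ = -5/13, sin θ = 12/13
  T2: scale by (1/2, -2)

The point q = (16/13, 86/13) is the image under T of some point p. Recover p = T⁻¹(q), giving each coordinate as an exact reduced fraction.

T1 = [-5/13 -12/13 0; 12/13 -5/13 0; 0 0 1]
T2·T1 = [-5/26 -6/13 0; -24/13 10/13 0; 0 0 1]
det M = -1; M⁻¹ = [-10/13 -6/13 0; -24/13 5/26 0; 0 0 1]
M⁻¹ · (16/13, 86/13)ᵀ = (-4, -1)ᵀ

p = (-4, -1)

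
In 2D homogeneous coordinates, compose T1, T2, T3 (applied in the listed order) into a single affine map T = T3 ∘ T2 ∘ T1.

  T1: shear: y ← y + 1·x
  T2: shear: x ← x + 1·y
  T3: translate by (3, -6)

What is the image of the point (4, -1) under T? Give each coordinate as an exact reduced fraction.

T(p) = (10, -3)

T1 shear: y ← y + 1·x: (4, -1) → (4, 3)
T2 shear: x ← x + 1·y: (4, 3) → (7, 3)
T3 translate by (3, -6): (7, 3) → (10, -3)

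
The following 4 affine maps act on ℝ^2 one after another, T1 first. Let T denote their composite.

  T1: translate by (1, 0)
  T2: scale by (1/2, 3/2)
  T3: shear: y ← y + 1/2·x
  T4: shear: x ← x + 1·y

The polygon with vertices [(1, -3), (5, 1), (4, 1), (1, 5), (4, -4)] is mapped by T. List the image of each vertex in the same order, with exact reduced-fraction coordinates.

T1 translate by (1, 0): (1, -3) → (2, -3); (5, 1) → (6, 1); (4, 1) → (5, 1); (1, 5) → (2, 5); (4, -4) → (5, -4)
T2 scale by (1/2, 3/2): (2, -3) → (1, -9/2); (6, 1) → (3, 3/2); (5, 1) → (5/2, 3/2); (2, 5) → (1, 15/2); (5, -4) → (5/2, -6)
T3 shear: y ← y + 1/2·x: (1, -9/2) → (1, -4); (3, 3/2) → (3, 3); (5/2, 3/2) → (5/2, 11/4); (1, 15/2) → (1, 8); (5/2, -6) → (5/2, -19/4)
T4 shear: x ← x + 1·y: (1, -4) → (-3, -4); (3, 3) → (6, 3); (5/2, 11/4) → (21/4, 11/4); (1, 8) → (9, 8); (5/2, -19/4) → (-9/4, -19/4)

image vertices: (-3, -4), (6, 3), (21/4, 11/4), (9, 8), (-9/4, -19/4)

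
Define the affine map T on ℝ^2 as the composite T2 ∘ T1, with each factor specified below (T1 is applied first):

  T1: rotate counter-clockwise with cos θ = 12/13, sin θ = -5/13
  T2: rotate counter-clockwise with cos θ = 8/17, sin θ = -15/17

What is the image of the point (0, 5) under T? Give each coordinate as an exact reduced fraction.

T(p) = (1100/221, 105/221)

T1 rotate counter-clockwise with cos θ = 12/13, sin θ = -5/13: (0, 5) → (25/13, 60/13)
T2 rotate counter-clockwise with cos θ = 8/17, sin θ = -15/17: (25/13, 60/13) → (1100/221, 105/221)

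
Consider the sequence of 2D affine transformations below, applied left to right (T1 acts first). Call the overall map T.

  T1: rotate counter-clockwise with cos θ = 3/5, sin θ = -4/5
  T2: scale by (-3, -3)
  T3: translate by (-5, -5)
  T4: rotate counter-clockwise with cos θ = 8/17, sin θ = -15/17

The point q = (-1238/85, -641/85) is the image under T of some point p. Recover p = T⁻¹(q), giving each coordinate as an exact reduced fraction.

T1 = [3/5 4/5 0; -4/5 3/5 0; 0 0 1]
T2·T1 = [-9/5 -12/5 0; 12/5 -9/5 0; 0 0 1]
T3·…·T1 = [-9/5 -12/5 -5; 12/5 -9/5 -5; 0 0 1]
T4·…·T1 = [108/85 -231/85 -115/17; 231/85 108/85 35/17; 0 0 1]
det M = 9; M⁻¹ = [12/85 77/255 1/3; -77/255 12/85 -7/3; 0 0 1]
M⁻¹ · (-1238/85, -641/85)ᵀ = (-4, 1)ᵀ

p = (-4, 1)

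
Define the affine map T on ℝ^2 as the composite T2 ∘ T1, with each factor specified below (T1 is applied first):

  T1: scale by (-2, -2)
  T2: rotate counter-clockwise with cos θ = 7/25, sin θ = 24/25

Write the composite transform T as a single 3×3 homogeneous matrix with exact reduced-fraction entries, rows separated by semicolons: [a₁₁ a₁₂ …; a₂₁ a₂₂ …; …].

T1 = [-2 0 0; 0 -2 0; 0 0 1]
T2·T1 = [-14/25 48/25 0; -48/25 -14/25 0; 0 0 1]

T = [-14/25 48/25 0; -48/25 -14/25 0; 0 0 1]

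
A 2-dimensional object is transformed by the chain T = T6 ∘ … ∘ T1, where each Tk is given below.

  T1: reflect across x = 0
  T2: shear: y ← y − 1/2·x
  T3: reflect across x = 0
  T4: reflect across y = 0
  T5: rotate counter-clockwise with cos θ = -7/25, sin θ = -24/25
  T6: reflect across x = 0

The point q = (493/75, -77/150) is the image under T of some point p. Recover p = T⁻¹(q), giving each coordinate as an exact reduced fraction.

T1 = [-1 0 0; 0 1 0; 0 0 1]
T2·T1 = [-1 0 0; 1/2 1 0; 0 0 1]
T3·…·T1 = [1 0 0; 1/2 1 0; 0 0 1]
T4·…·T1 = [1 0 0; -1/2 -1 0; 0 0 1]
T5·…·T1 = [-19/25 -24/25 0; -41/50 7/25 0; 0 0 1]
T6·…·T1 = [19/25 24/25 0; -41/50 7/25 0; 0 0 1]
det M = 1; M⁻¹ = [7/25 -24/25 0; 41/50 19/25 0; 0 0 1]
M⁻¹ · (493/75, -77/150)ᵀ = (7/3, 5)ᵀ

p = (7/3, 5)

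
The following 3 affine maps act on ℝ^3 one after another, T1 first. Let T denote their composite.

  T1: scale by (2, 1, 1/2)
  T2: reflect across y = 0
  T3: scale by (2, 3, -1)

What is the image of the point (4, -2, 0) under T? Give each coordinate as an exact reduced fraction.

T1 scale by (2, 1, 1/2): (4, -2, 0) → (8, -2, 0)
T2 reflect across y = 0: (8, -2, 0) → (8, 2, 0)
T3 scale by (2, 3, -1): (8, 2, 0) → (16, 6, 0)

T(p) = (16, 6, 0)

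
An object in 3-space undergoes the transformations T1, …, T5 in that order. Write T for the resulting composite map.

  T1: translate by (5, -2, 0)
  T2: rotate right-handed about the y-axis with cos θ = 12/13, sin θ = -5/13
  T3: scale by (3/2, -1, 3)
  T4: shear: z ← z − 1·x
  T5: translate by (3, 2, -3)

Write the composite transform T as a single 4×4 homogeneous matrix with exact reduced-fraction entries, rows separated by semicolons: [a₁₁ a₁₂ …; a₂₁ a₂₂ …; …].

T1 = [1 0 0 5; 0 1 0 -2; 0 0 1 0; 0 0 0 1]
T2·T1 = [12/13 0 -5/13 60/13; 0 1 0 -2; 5/13 0 12/13 25/13; 0 0 0 1]
T3·…·T1 = [18/13 0 -15/26 90/13; 0 -1 0 2; 15/13 0 36/13 75/13; 0 0 0 1]
T4·…·T1 = [18/13 0 -15/26 90/13; 0 -1 0 2; -3/13 0 87/26 -15/13; 0 0 0 1]
T5·…·T1 = [18/13 0 -15/26 129/13; 0 -1 0 4; -3/13 0 87/26 -54/13; 0 0 0 1]

T = [18/13 0 -15/26 129/13; 0 -1 0 4; -3/13 0 87/26 -54/13; 0 0 0 1]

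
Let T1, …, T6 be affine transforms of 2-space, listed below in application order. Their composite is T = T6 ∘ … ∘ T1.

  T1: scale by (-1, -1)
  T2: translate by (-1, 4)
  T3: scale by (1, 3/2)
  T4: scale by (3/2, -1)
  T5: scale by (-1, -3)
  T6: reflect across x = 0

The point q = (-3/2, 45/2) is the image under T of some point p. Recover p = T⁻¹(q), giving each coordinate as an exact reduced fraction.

T1 = [-1 0 0; 0 -1 0; 0 0 1]
T2·T1 = [-1 0 -1; 0 -1 4; 0 0 1]
T3·…·T1 = [-1 0 -1; 0 -3/2 6; 0 0 1]
T4·…·T1 = [-3/2 0 -3/2; 0 3/2 -6; 0 0 1]
T5·…·T1 = [3/2 0 3/2; 0 -9/2 18; 0 0 1]
T6·…·T1 = [-3/2 0 -3/2; 0 -9/2 18; 0 0 1]
det M = 27/4; M⁻¹ = [-2/3 0 -1; 0 -2/9 4; 0 0 1]
M⁻¹ · (-3/2, 45/2)ᵀ = (0, -1)ᵀ

p = (0, -1)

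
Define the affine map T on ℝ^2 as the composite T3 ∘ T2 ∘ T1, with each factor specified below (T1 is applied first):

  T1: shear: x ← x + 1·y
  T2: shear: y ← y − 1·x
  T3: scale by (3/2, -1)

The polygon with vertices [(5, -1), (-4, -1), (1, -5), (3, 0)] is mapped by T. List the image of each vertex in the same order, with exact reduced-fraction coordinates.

image vertices: (6, 5), (-15/2, -4), (-6, 1), (9/2, 3)

T1 shear: x ← x + 1·y: (5, -1) → (4, -1); (-4, -1) → (-5, -1); (1, -5) → (-4, -5); (3, 0) → (3, 0)
T2 shear: y ← y − 1·x: (4, -1) → (4, -5); (-5, -1) → (-5, 4); (-4, -5) → (-4, -1); (3, 0) → (3, -3)
T3 scale by (3/2, -1): (4, -5) → (6, 5); (-5, 4) → (-15/2, -4); (-4, -1) → (-6, 1); (3, -3) → (9/2, 3)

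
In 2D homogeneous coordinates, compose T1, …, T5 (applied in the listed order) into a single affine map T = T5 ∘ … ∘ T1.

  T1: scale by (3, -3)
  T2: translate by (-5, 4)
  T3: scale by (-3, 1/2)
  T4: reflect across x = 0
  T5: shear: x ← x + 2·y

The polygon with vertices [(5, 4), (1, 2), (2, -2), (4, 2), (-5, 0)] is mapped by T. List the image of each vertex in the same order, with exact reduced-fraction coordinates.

T1 scale by (3, -3): (5, 4) → (15, -12); (1, 2) → (3, -6); (2, -2) → (6, 6); (4, 2) → (12, -6); (-5, 0) → (-15, 0)
T2 translate by (-5, 4): (15, -12) → (10, -8); (3, -6) → (-2, -2); (6, 6) → (1, 10); (12, -6) → (7, -2); (-15, 0) → (-20, 4)
T3 scale by (-3, 1/2): (10, -8) → (-30, -4); (-2, -2) → (6, -1); (1, 10) → (-3, 5); (7, -2) → (-21, -1); (-20, 4) → (60, 2)
T4 reflect across x = 0: (-30, -4) → (30, -4); (6, -1) → (-6, -1); (-3, 5) → (3, 5); (-21, -1) → (21, -1); (60, 2) → (-60, 2)
T5 shear: x ← x + 2·y: (30, -4) → (22, -4); (-6, -1) → (-8, -1); (3, 5) → (13, 5); (21, -1) → (19, -1); (-60, 2) → (-56, 2)

image vertices: (22, -4), (-8, -1), (13, 5), (19, -1), (-56, 2)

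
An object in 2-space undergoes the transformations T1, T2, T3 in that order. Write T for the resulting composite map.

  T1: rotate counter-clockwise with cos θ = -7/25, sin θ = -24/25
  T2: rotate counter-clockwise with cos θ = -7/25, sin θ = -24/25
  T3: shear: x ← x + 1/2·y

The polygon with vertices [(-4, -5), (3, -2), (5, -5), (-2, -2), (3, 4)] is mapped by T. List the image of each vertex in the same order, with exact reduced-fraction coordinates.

T1 rotate counter-clockwise with cos θ = -7/25, sin θ = -24/25: (-4, -5) → (-92/25, 131/25); (3, -2) → (-69/25, -58/25); (5, -5) → (-31/5, -17/5); (-2, -2) → (-34/25, 62/25); (3, 4) → (3, -4)
T2 rotate counter-clockwise with cos θ = -7/25, sin θ = -24/25: (-92/25, 131/25) → (3788/625, 1291/625); (-69/25, -58/25) → (-909/625, 2062/625); (-31/5, -17/5) → (-191/125, 863/125); (-34/25, 62/25) → (1726/625, 382/625); (3, -4) → (-117/25, -44/25)
T3 shear: x ← x + 1/2·y: (3788/625, 1291/625) → (8867/1250, 1291/625); (-909/625, 2062/625) → (122/625, 2062/625); (-191/125, 863/125) → (481/250, 863/125); (1726/625, 382/625) → (1917/625, 382/625); (-117/25, -44/25) → (-139/25, -44/25)

image vertices: (8867/1250, 1291/625), (122/625, 2062/625), (481/250, 863/125), (1917/625, 382/625), (-139/25, -44/25)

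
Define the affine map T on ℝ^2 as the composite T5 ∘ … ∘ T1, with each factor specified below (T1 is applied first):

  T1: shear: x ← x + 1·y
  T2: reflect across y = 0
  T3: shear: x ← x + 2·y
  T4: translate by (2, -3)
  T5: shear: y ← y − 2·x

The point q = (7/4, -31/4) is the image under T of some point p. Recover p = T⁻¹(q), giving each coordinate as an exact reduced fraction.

T1 = [1 1 0; 0 1 0; 0 0 1]
T2·T1 = [1 1 0; 0 -1 0; 0 0 1]
T3·…·T1 = [1 -1 0; 0 -1 0; 0 0 1]
T4·…·T1 = [1 -1 2; 0 -1 -3; 0 0 1]
T5·…·T1 = [1 -1 2; -2 1 -7; 0 0 1]
det M = -1; M⁻¹ = [-1 -1 -5; -2 -1 -3; 0 0 1]
M⁻¹ · (7/4, -31/4)ᵀ = (1, 5/4)ᵀ

p = (1, 5/4)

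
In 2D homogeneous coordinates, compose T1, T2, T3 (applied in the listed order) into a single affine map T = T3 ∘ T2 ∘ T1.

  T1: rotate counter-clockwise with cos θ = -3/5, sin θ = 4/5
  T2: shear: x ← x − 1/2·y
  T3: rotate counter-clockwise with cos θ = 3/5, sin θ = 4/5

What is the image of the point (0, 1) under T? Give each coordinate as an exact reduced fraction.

T1 rotate counter-clockwise with cos θ = -3/5, sin θ = 4/5: (0, 1) → (-4/5, -3/5)
T2 shear: x ← x − 1/2·y: (-4/5, -3/5) → (-1/2, -3/5)
T3 rotate counter-clockwise with cos θ = 3/5, sin θ = 4/5: (-1/2, -3/5) → (9/50, -19/25)

T(p) = (9/50, -19/25)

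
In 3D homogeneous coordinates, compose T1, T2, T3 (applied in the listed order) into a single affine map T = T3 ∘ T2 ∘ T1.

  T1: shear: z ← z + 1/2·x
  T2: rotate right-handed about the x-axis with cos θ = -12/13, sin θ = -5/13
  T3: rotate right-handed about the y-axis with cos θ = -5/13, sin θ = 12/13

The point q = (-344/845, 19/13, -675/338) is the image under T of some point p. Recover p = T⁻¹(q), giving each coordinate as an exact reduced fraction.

T1 = [1 0 0 0; 0 1 0 0; 1/2 0 1 0; 0 0 0 1]
T2·T1 = [1 0 0 0; 5/26 -12/13 5/13 0; -6/13 -5/13 -12/13 0; 0 0 0 1]
T3·…·T1 = [-137/169 -60/169 -144/169 0; 5/26 -12/13 5/13 0; -126/169 25/169 60/169 0; 0 0 0 1]
det M = 1; M⁻¹ = [-5/13 0 -12/13 0; -60/169 -12/13 25/169 0; -223/338 5/13 138/169 0; 0 0 0 1]
M⁻¹ · (-344/845, 19/13, -675/338)ᵀ = (2, -3/2, -4/5)ᵀ

p = (2, -3/2, -4/5)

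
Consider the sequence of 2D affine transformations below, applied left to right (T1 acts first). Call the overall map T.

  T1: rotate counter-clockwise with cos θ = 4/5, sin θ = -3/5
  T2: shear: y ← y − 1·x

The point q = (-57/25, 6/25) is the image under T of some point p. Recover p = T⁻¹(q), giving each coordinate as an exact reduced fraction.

p = (-3/5, -3)

T1 = [4/5 3/5 0; -3/5 4/5 0; 0 0 1]
T2·T1 = [4/5 3/5 0; -7/5 1/5 0; 0 0 1]
det M = 1; M⁻¹ = [1/5 -3/5 0; 7/5 4/5 0; 0 0 1]
M⁻¹ · (-57/25, 6/25)ᵀ = (-3/5, -3)ᵀ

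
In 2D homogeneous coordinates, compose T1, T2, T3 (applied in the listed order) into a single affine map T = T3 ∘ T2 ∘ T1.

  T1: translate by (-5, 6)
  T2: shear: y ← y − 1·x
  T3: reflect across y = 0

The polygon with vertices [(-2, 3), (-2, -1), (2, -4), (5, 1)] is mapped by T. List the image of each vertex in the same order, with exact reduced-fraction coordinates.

image vertices: (-7, -16), (-7, -12), (-3, -5), (0, -7)

T1 translate by (-5, 6): (-2, 3) → (-7, 9); (-2, -1) → (-7, 5); (2, -4) → (-3, 2); (5, 1) → (0, 7)
T2 shear: y ← y − 1·x: (-7, 9) → (-7, 16); (-7, 5) → (-7, 12); (-3, 2) → (-3, 5); (0, 7) → (0, 7)
T3 reflect across y = 0: (-7, 16) → (-7, -16); (-7, 12) → (-7, -12); (-3, 5) → (-3, -5); (0, 7) → (0, -7)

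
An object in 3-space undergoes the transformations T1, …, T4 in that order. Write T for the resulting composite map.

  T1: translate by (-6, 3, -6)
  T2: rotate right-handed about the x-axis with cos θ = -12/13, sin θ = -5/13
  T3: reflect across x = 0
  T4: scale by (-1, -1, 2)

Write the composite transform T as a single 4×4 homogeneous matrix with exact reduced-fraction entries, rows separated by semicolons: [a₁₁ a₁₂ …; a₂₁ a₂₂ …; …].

T = [1 0 0 -6; 0 12/13 -5/13 66/13; 0 -10/13 -24/13 114/13; 0 0 0 1]

T1 = [1 0 0 -6; 0 1 0 3; 0 0 1 -6; 0 0 0 1]
T2·T1 = [1 0 0 -6; 0 -12/13 5/13 -66/13; 0 -5/13 -12/13 57/13; 0 0 0 1]
T3·…·T1 = [-1 0 0 6; 0 -12/13 5/13 -66/13; 0 -5/13 -12/13 57/13; 0 0 0 1]
T4·…·T1 = [1 0 0 -6; 0 12/13 -5/13 66/13; 0 -10/13 -24/13 114/13; 0 0 0 1]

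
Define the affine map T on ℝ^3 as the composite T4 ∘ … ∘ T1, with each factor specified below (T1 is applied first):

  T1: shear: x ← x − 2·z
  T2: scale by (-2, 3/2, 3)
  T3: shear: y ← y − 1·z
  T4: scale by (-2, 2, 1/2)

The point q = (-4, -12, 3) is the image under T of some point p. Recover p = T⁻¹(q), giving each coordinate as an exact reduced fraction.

p = (3, 0, 2)

T1 = [1 0 -2 0; 0 1 0 0; 0 0 1 0; 0 0 0 1]
T2·T1 = [-2 0 4 0; 0 3/2 0 0; 0 0 3 0; 0 0 0 1]
T3·…·T1 = [-2 0 4 0; 0 3/2 -3 0; 0 0 3 0; 0 0 0 1]
T4·…·T1 = [4 0 -8 0; 0 3 -6 0; 0 0 3/2 0; 0 0 0 1]
det M = 18; M⁻¹ = [1/4 0 4/3 0; 0 1/3 4/3 0; 0 0 2/3 0; 0 0 0 1]
M⁻¹ · (-4, -12, 3)ᵀ = (3, 0, 2)ᵀ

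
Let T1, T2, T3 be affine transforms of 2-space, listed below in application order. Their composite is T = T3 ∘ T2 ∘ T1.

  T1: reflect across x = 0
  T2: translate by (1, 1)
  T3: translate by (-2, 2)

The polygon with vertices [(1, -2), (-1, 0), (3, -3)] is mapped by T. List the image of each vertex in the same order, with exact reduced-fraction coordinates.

T1 reflect across x = 0: (1, -2) → (-1, -2); (-1, 0) → (1, 0); (3, -3) → (-3, -3)
T2 translate by (1, 1): (-1, -2) → (0, -1); (1, 0) → (2, 1); (-3, -3) → (-2, -2)
T3 translate by (-2, 2): (0, -1) → (-2, 1); (2, 1) → (0, 3); (-2, -2) → (-4, 0)

image vertices: (-2, 1), (0, 3), (-4, 0)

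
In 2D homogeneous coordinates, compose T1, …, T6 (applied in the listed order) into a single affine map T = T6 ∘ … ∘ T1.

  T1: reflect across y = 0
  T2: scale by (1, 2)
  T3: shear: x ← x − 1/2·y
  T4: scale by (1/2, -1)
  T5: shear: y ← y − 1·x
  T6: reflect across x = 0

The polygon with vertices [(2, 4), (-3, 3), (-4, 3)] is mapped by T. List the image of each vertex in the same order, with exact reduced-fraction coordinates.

T1 reflect across y = 0: (2, 4) → (2, -4); (-3, 3) → (-3, -3); (-4, 3) → (-4, -3)
T2 scale by (1, 2): (2, -4) → (2, -8); (-3, -3) → (-3, -6); (-4, -3) → (-4, -6)
T3 shear: x ← x − 1/2·y: (2, -8) → (6, -8); (-3, -6) → (0, -6); (-4, -6) → (-1, -6)
T4 scale by (1/2, -1): (6, -8) → (3, 8); (0, -6) → (0, 6); (-1, -6) → (-1/2, 6)
T5 shear: y ← y − 1·x: (3, 8) → (3, 5); (0, 6) → (0, 6); (-1/2, 6) → (-1/2, 13/2)
T6 reflect across x = 0: (3, 5) → (-3, 5); (0, 6) → (0, 6); (-1/2, 13/2) → (1/2, 13/2)

image vertices: (-3, 5), (0, 6), (1/2, 13/2)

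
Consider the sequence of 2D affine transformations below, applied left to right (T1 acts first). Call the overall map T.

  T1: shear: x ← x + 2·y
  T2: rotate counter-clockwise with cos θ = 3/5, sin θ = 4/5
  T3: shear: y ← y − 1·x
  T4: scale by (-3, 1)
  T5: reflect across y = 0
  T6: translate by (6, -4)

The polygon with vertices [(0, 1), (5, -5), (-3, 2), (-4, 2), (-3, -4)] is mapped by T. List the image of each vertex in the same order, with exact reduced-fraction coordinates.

image vertices: (24/5, -29/5), (3, 4), (9, -7), (54/5, -34/5), (81/5, 19/5)

T1 shear: x ← x + 2·y: (0, 1) → (2, 1); (5, -5) → (-5, -5); (-3, 2) → (1, 2); (-4, 2) → (0, 2); (-3, -4) → (-11, -4)
T2 rotate counter-clockwise with cos θ = 3/5, sin θ = 4/5: (2, 1) → (2/5, 11/5); (-5, -5) → (1, -7); (1, 2) → (-1, 2); (0, 2) → (-8/5, 6/5); (-11, -4) → (-17/5, -56/5)
T3 shear: y ← y − 1·x: (2/5, 11/5) → (2/5, 9/5); (1, -7) → (1, -8); (-1, 2) → (-1, 3); (-8/5, 6/5) → (-8/5, 14/5); (-17/5, -56/5) → (-17/5, -39/5)
T4 scale by (-3, 1): (2/5, 9/5) → (-6/5, 9/5); (1, -8) → (-3, -8); (-1, 3) → (3, 3); (-8/5, 14/5) → (24/5, 14/5); (-17/5, -39/5) → (51/5, -39/5)
T5 reflect across y = 0: (-6/5, 9/5) → (-6/5, -9/5); (-3, -8) → (-3, 8); (3, 3) → (3, -3); (24/5, 14/5) → (24/5, -14/5); (51/5, -39/5) → (51/5, 39/5)
T6 translate by (6, -4): (-6/5, -9/5) → (24/5, -29/5); (-3, 8) → (3, 4); (3, -3) → (9, -7); (24/5, -14/5) → (54/5, -34/5); (51/5, 39/5) → (81/5, 19/5)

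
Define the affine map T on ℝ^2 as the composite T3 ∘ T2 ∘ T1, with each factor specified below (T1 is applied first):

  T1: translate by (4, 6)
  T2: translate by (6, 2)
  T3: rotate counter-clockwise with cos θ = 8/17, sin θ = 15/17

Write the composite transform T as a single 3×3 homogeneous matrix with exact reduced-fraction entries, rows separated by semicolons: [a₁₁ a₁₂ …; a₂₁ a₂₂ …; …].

T = [8/17 -15/17 -40/17; 15/17 8/17 214/17; 0 0 1]

T1 = [1 0 4; 0 1 6; 0 0 1]
T2·T1 = [1 0 10; 0 1 8; 0 0 1]
T3·…·T1 = [8/17 -15/17 -40/17; 15/17 8/17 214/17; 0 0 1]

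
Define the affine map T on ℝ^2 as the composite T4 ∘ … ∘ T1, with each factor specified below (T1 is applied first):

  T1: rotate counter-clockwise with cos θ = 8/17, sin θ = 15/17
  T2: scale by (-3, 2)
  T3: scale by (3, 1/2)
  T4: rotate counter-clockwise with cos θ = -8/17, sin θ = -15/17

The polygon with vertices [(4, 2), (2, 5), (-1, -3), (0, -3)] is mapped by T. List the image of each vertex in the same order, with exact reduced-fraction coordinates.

image vertices: (1284/289, -338/289), (-3198/289, -8525/289), (2079/289, 5307/289), (2880/289, 6267/289)

T1 rotate counter-clockwise with cos θ = 8/17, sin θ = 15/17: (4, 2) → (2/17, 76/17); (2, 5) → (-59/17, 70/17); (-1, -3) → (37/17, -39/17); (0, -3) → (45/17, -24/17)
T2 scale by (-3, 2): (2/17, 76/17) → (-6/17, 152/17); (-59/17, 70/17) → (177/17, 140/17); (37/17, -39/17) → (-111/17, -78/17); (45/17, -24/17) → (-135/17, -48/17)
T3 scale by (3, 1/2): (-6/17, 152/17) → (-18/17, 76/17); (177/17, 140/17) → (531/17, 70/17); (-111/17, -78/17) → (-333/17, -39/17); (-135/17, -48/17) → (-405/17, -24/17)
T4 rotate counter-clockwise with cos θ = -8/17, sin θ = -15/17: (-18/17, 76/17) → (1284/289, -338/289); (531/17, 70/17) → (-3198/289, -8525/289); (-333/17, -39/17) → (2079/289, 5307/289); (-405/17, -24/17) → (2880/289, 6267/289)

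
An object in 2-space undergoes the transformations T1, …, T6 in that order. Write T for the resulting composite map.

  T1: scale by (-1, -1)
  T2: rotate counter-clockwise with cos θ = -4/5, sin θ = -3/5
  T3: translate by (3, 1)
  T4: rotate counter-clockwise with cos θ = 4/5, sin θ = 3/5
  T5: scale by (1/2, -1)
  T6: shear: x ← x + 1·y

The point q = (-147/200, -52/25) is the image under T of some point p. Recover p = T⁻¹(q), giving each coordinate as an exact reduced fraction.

T1 = [-1 0 0; 0 -1 0; 0 0 1]
T2·T1 = [4/5 -3/5 0; 3/5 4/5 0; 0 0 1]
T3·…·T1 = [4/5 -3/5 3; 3/5 4/5 1; 0 0 1]
T4·…·T1 = [7/25 -24/25 9/5; 24/25 7/25 13/5; 0 0 1]
T5·…·T1 = [7/50 -12/25 9/10; -24/25 -7/25 -13/5; 0 0 1]
T6·…·T1 = [-41/50 -19/25 -17/10; -24/25 -7/25 -13/5; 0 0 1]
det M = -1/2; M⁻¹ = [14/25 -38/25 -3; -48/25 41/25 1; 0 0 1]
M⁻¹ · (-147/200, -52/25)ᵀ = (-1/4, -1)ᵀ

p = (-1/4, -1)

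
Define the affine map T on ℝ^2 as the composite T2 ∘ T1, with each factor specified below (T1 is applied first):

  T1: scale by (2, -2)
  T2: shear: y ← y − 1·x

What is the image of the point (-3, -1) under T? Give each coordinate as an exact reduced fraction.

T1 scale by (2, -2): (-3, -1) → (-6, 2)
T2 shear: y ← y − 1·x: (-6, 2) → (-6, 8)

T(p) = (-6, 8)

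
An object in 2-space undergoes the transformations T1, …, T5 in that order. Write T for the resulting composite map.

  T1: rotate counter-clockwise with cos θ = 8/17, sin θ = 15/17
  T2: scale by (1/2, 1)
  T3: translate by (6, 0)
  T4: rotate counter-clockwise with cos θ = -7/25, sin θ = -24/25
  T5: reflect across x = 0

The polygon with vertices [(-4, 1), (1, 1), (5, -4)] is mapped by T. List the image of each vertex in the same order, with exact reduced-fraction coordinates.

image vertices: (719/170, -304/85), (11/34, -101/17), (32/425, -3949/425)

T1 rotate counter-clockwise with cos θ = 8/17, sin θ = 15/17: (-4, 1) → (-47/17, -52/17); (1, 1) → (-7/17, 23/17); (5, -4) → (100/17, 43/17)
T2 scale by (1/2, 1): (-47/17, -52/17) → (-47/34, -52/17); (-7/17, 23/17) → (-7/34, 23/17); (100/17, 43/17) → (50/17, 43/17)
T3 translate by (6, 0): (-47/34, -52/17) → (157/34, -52/17); (-7/34, 23/17) → (197/34, 23/17); (50/17, 43/17) → (152/17, 43/17)
T4 rotate counter-clockwise with cos θ = -7/25, sin θ = -24/25: (157/34, -52/17) → (-719/170, -304/85); (197/34, 23/17) → (-11/34, -101/17); (152/17, 43/17) → (-32/425, -3949/425)
T5 reflect across x = 0: (-719/170, -304/85) → (719/170, -304/85); (-11/34, -101/17) → (11/34, -101/17); (-32/425, -3949/425) → (32/425, -3949/425)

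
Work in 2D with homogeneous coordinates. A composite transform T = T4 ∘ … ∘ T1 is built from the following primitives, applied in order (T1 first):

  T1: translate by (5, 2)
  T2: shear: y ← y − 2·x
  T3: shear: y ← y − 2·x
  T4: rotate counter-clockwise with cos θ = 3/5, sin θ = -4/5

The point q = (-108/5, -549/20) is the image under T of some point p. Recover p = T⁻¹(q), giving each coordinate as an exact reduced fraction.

p = (4, 1/4)

T1 = [1 0 5; 0 1 2; 0 0 1]
T2·T1 = [1 0 5; -2 1 -8; 0 0 1]
T3·…·T1 = [1 0 5; -4 1 -18; 0 0 1]
T4·…·T1 = [-13/5 4/5 -57/5; -16/5 3/5 -74/5; 0 0 1]
det M = 1; M⁻¹ = [3/5 -4/5 -5; 16/5 -13/5 -2; 0 0 1]
M⁻¹ · (-108/5, -549/20)ᵀ = (4, 1/4)ᵀ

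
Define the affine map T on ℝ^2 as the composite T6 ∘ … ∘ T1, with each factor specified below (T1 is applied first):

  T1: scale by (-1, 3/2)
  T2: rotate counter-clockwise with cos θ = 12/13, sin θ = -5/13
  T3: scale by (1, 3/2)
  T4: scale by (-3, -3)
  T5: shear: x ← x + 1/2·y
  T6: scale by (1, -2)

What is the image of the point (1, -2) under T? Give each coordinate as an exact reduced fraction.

T(p) = (603/52, -279/13)

T1 scale by (-1, 3/2): (1, -2) → (-1, -3)
T2 rotate counter-clockwise with cos θ = 12/13, sin θ = -5/13: (-1, -3) → (-27/13, -31/13)
T3 scale by (1, 3/2): (-27/13, -31/13) → (-27/13, -93/26)
T4 scale by (-3, -3): (-27/13, -93/26) → (81/13, 279/26)
T5 shear: x ← x + 1/2·y: (81/13, 279/26) → (603/52, 279/26)
T6 scale by (1, -2): (603/52, 279/26) → (603/52, -279/13)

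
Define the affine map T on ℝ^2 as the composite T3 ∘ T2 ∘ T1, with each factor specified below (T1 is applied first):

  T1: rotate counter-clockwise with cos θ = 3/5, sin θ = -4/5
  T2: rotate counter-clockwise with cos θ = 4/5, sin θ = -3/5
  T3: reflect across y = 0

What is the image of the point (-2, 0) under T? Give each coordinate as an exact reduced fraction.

T(p) = (0, -2)

T1 rotate counter-clockwise with cos θ = 3/5, sin θ = -4/5: (-2, 0) → (-6/5, 8/5)
T2 rotate counter-clockwise with cos θ = 4/5, sin θ = -3/5: (-6/5, 8/5) → (0, 2)
T3 reflect across y = 0: (0, 2) → (0, -2)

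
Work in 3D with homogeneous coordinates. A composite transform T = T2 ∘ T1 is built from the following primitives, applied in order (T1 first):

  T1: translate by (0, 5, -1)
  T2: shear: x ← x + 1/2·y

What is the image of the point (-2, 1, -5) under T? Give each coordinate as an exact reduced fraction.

T1 translate by (0, 5, -1): (-2, 1, -5) → (-2, 6, -6)
T2 shear: x ← x + 1/2·y: (-2, 6, -6) → (1, 6, -6)

T(p) = (1, 6, -6)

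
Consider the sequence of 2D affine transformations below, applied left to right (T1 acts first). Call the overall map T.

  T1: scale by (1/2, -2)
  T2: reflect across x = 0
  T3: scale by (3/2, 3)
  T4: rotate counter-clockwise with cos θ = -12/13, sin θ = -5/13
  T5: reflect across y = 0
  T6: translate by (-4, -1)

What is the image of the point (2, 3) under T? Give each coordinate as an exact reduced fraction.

T(p) = (-124/13, -473/26)

T1 scale by (1/2, -2): (2, 3) → (1, -6)
T2 reflect across x = 0: (1, -6) → (-1, -6)
T3 scale by (3/2, 3): (-1, -6) → (-3/2, -18)
T4 rotate counter-clockwise with cos θ = -12/13, sin θ = -5/13: (-3/2, -18) → (-72/13, 447/26)
T5 reflect across y = 0: (-72/13, 447/26) → (-72/13, -447/26)
T6 translate by (-4, -1): (-72/13, -447/26) → (-124/13, -473/26)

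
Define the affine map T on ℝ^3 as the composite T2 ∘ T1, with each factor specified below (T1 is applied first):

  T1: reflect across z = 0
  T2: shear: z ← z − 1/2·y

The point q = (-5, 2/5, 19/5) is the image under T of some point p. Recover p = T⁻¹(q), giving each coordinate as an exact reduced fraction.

T1 = [1 0 0 0; 0 1 0 0; 0 0 -1 0; 0 0 0 1]
T2·T1 = [1 0 0 0; 0 1 0 0; 0 -1/2 -1 0; 0 0 0 1]
det M = -1; M⁻¹ = [1 0 0 0; 0 1 0 0; 0 -1/2 -1 0; 0 0 0 1]
M⁻¹ · (-5, 2/5, 19/5)ᵀ = (-5, 2/5, -4)ᵀ

p = (-5, 2/5, -4)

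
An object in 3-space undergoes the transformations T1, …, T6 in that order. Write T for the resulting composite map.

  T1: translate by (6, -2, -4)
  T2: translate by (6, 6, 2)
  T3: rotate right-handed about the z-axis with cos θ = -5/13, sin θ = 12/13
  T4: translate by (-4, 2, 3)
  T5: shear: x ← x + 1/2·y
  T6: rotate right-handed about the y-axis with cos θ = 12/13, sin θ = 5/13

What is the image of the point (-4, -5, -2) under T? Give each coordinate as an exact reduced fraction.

T(p) = (-263/169, 127/13, -147/338)

T1 translate by (6, -2, -4): (-4, -5, -2) → (2, -7, -6)
T2 translate by (6, 6, 2): (2, -7, -6) → (8, -1, -4)
T3 rotate right-handed about the z-axis with cos θ = -5/13, sin θ = 12/13: (8, -1, -4) → (-28/13, 101/13, -4)
T4 translate by (-4, 2, 3): (-28/13, 101/13, -4) → (-80/13, 127/13, -1)
T5 shear: x ← x + 1/2·y: (-80/13, 127/13, -1) → (-33/26, 127/13, -1)
T6 rotate right-handed about the y-axis with cos θ = 12/13, sin θ = 5/13: (-33/26, 127/13, -1) → (-263/169, 127/13, -147/338)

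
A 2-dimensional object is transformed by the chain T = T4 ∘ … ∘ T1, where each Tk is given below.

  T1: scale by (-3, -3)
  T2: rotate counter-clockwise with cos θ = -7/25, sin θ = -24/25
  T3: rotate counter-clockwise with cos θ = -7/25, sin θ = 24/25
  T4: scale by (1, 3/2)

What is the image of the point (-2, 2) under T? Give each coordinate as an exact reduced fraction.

T(p) = (6, -9)

T1 scale by (-3, -3): (-2, 2) → (6, -6)
T2 rotate counter-clockwise with cos θ = -7/25, sin θ = -24/25: (6, -6) → (-186/25, -102/25)
T3 rotate counter-clockwise with cos θ = -7/25, sin θ = 24/25: (-186/25, -102/25) → (6, -6)
T4 scale by (1, 3/2): (6, -6) → (6, -9)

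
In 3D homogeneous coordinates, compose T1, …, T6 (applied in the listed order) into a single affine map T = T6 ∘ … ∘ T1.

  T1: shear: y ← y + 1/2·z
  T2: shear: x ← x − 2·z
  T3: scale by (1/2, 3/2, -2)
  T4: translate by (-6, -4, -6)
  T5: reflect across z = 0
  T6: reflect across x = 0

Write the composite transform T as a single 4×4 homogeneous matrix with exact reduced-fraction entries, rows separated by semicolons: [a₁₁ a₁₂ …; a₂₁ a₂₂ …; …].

T1 = [1 0 0 0; 0 1 1/2 0; 0 0 1 0; 0 0 0 1]
T2·T1 = [1 0 -2 0; 0 1 1/2 0; 0 0 1 0; 0 0 0 1]
T3·…·T1 = [1/2 0 -1 0; 0 3/2 3/4 0; 0 0 -2 0; 0 0 0 1]
T4·…·T1 = [1/2 0 -1 -6; 0 3/2 3/4 -4; 0 0 -2 -6; 0 0 0 1]
T5·…·T1 = [1/2 0 -1 -6; 0 3/2 3/4 -4; 0 0 2 6; 0 0 0 1]
T6·…·T1 = [-1/2 0 1 6; 0 3/2 3/4 -4; 0 0 2 6; 0 0 0 1]

T = [-1/2 0 1 6; 0 3/2 3/4 -4; 0 0 2 6; 0 0 0 1]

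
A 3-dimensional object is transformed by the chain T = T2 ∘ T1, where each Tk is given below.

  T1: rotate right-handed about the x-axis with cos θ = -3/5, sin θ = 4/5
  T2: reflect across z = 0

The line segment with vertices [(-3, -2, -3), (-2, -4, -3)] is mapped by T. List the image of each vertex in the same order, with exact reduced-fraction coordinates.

image vertices: (-3, 18/5, -1/5), (-2, 24/5, 7/5)

T1 rotate right-handed about the x-axis with cos θ = -3/5, sin θ = 4/5: (-3, -2, -3) → (-3, 18/5, 1/5); (-2, -4, -3) → (-2, 24/5, -7/5)
T2 reflect across z = 0: (-3, 18/5, 1/5) → (-3, 18/5, -1/5); (-2, 24/5, -7/5) → (-2, 24/5, 7/5)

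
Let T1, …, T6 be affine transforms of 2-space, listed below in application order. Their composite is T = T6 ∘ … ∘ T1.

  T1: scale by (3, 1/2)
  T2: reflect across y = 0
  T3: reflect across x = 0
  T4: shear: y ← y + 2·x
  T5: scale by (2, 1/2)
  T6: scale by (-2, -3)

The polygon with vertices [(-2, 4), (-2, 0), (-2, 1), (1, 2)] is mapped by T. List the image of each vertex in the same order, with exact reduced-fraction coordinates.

image vertices: (-24, -15), (-24, -18), (-24, -69/4), (12, 21/2)

T1 scale by (3, 1/2): (-2, 4) → (-6, 2); (-2, 0) → (-6, 0); (-2, 1) → (-6, 1/2); (1, 2) → (3, 1)
T2 reflect across y = 0: (-6, 2) → (-6, -2); (-6, 0) → (-6, 0); (-6, 1/2) → (-6, -1/2); (3, 1) → (3, -1)
T3 reflect across x = 0: (-6, -2) → (6, -2); (-6, 0) → (6, 0); (-6, -1/2) → (6, -1/2); (3, -1) → (-3, -1)
T4 shear: y ← y + 2·x: (6, -2) → (6, 10); (6, 0) → (6, 12); (6, -1/2) → (6, 23/2); (-3, -1) → (-3, -7)
T5 scale by (2, 1/2): (6, 10) → (12, 5); (6, 12) → (12, 6); (6, 23/2) → (12, 23/4); (-3, -7) → (-6, -7/2)
T6 scale by (-2, -3): (12, 5) → (-24, -15); (12, 6) → (-24, -18); (12, 23/4) → (-24, -69/4); (-6, -7/2) → (12, 21/2)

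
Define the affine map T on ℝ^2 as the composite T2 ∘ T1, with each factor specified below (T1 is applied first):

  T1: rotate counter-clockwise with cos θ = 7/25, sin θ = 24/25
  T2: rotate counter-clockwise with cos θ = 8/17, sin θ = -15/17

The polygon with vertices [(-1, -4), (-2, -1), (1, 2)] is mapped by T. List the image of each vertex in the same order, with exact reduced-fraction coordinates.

T1 rotate counter-clockwise with cos θ = 7/25, sin θ = 24/25: (-1, -4) → (89/25, -52/25); (-2, -1) → (2/5, -11/5); (1, 2) → (-41/25, 38/25)
T2 rotate counter-clockwise with cos θ = 8/17, sin θ = -15/17: (89/25, -52/25) → (-4/25, -103/25); (2/5, -11/5) → (-149/85, -118/85); (-41/25, 38/25) → (242/425, 919/425)

image vertices: (-4/25, -103/25), (-149/85, -118/85), (242/425, 919/425)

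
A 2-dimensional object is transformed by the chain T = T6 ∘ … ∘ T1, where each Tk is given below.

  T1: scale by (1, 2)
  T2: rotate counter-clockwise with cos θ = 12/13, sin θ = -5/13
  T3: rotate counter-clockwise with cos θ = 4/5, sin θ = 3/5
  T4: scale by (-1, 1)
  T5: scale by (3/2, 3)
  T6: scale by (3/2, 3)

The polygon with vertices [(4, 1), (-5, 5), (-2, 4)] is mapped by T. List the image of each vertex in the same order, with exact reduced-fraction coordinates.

T1 scale by (1, 2): (4, 1) → (4, 2); (-5, 5) → (-5, 10); (-2, 4) → (-2, 8)
T2 rotate counter-clockwise with cos θ = 12/13, sin θ = -5/13: (4, 2) → (58/13, 4/13); (-5, 10) → (-10/13, 145/13); (-2, 8) → (16/13, 106/13)
T3 rotate counter-clockwise with cos θ = 4/5, sin θ = 3/5: (58/13, 4/13) → (44/13, 38/13); (-10/13, 145/13) → (-95/13, 110/13); (16/13, 106/13) → (-254/65, 472/65)
T4 scale by (-1, 1): (44/13, 38/13) → (-44/13, 38/13); (-95/13, 110/13) → (95/13, 110/13); (-254/65, 472/65) → (254/65, 472/65)
T5 scale by (3/2, 3): (-44/13, 38/13) → (-66/13, 114/13); (95/13, 110/13) → (285/26, 330/13); (254/65, 472/65) → (381/65, 1416/65)
T6 scale by (3/2, 3): (-66/13, 114/13) → (-99/13, 342/13); (285/26, 330/13) → (855/52, 990/13); (381/65, 1416/65) → (1143/130, 4248/65)

image vertices: (-99/13, 342/13), (855/52, 990/13), (1143/130, 4248/65)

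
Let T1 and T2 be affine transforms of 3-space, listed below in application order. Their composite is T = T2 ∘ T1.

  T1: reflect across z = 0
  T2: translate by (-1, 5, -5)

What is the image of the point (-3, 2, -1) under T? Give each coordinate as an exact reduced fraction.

T1 reflect across z = 0: (-3, 2, -1) → (-3, 2, 1)
T2 translate by (-1, 5, -5): (-3, 2, 1) → (-4, 7, -4)

T(p) = (-4, 7, -4)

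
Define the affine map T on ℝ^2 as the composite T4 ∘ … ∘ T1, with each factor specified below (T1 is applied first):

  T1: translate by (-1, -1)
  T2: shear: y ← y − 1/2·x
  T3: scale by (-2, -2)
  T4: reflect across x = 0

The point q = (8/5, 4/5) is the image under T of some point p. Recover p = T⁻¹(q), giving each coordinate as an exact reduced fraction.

T1 = [1 0 -1; 0 1 -1; 0 0 1]
T2·T1 = [1 0 -1; -1/2 1 -1/2; 0 0 1]
T3·…·T1 = [-2 0 2; 1 -2 1; 0 0 1]
T4·…·T1 = [2 0 -2; 1 -2 1; 0 0 1]
det M = -4; M⁻¹ = [1/2 0 1; 1/4 -1/2 1; 0 0 1]
M⁻¹ · (8/5, 4/5)ᵀ = (9/5, 1)ᵀ

p = (9/5, 1)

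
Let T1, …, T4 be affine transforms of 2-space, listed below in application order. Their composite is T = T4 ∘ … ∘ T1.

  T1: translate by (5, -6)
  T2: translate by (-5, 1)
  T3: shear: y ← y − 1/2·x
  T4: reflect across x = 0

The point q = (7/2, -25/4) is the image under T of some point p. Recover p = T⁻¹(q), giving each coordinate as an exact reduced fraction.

T1 = [1 0 5; 0 1 -6; 0 0 1]
T2·T1 = [1 0 0; 0 1 -5; 0 0 1]
T3·…·T1 = [1 0 0; -1/2 1 -5; 0 0 1]
T4·…·T1 = [-1 0 0; -1/2 1 -5; 0 0 1]
det M = -1; M⁻¹ = [-1 0 0; -1/2 1 5; 0 0 1]
M⁻¹ · (7/2, -25/4)ᵀ = (-7/2, -3)ᵀ

p = (-7/2, -3)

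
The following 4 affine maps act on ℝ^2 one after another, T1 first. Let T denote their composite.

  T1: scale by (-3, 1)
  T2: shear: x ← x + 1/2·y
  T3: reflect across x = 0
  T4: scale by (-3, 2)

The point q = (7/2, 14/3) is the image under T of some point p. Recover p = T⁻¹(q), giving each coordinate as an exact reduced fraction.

p = (0, 7/3)

T1 = [-3 0 0; 0 1 0; 0 0 1]
T2·T1 = [-3 1/2 0; 0 1 0; 0 0 1]
T3·…·T1 = [3 -1/2 0; 0 1 0; 0 0 1]
T4·…·T1 = [-9 3/2 0; 0 2 0; 0 0 1]
det M = -18; M⁻¹ = [-1/9 1/12 0; 0 1/2 0; 0 0 1]
M⁻¹ · (7/2, 14/3)ᵀ = (0, 7/3)ᵀ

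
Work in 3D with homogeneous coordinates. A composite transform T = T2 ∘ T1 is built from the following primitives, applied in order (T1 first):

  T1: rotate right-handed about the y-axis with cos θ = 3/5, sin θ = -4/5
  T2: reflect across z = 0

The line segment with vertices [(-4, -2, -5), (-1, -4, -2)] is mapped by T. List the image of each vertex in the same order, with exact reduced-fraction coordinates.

T1 rotate right-handed about the y-axis with cos θ = 3/5, sin θ = -4/5: (-4, -2, -5) → (8/5, -2, -31/5); (-1, -4, -2) → (1, -4, -2)
T2 reflect across z = 0: (8/5, -2, -31/5) → (8/5, -2, 31/5); (1, -4, -2) → (1, -4, 2)

image vertices: (8/5, -2, 31/5), (1, -4, 2)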